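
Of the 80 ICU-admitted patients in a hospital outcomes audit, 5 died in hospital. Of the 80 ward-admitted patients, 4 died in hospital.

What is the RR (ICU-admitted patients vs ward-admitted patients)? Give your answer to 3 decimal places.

risk, ICU-admitted patients = 5/80 = 0.0625
risk, ward-admitted patients = 4/80 = 0.0500
RR = 0.0625 / 0.0500 = 1.250

RR: 1.250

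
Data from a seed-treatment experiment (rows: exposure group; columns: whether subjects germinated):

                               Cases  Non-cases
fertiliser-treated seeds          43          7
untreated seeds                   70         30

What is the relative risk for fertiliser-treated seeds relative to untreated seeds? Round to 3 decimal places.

risk, fertiliser-treated seeds = 43/50 = 0.8600
risk, untreated seeds = 70/100 = 0.7000
RR = 0.8600 / 0.7000 = 1.229

1.229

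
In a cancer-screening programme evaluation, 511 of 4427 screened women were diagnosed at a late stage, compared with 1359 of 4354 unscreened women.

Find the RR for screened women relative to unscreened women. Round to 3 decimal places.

RR = 0.370

risk, screened women = 511/4427 = 0.1154
risk, unscreened women = 1359/4354 = 0.3121
RR = 0.1154 / 0.3121 = 0.370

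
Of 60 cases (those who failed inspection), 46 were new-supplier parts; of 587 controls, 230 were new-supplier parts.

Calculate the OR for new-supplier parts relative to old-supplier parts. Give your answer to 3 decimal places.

OR = (46 × 357) / (230 × 14) = 16422/3220 ≈ 5.100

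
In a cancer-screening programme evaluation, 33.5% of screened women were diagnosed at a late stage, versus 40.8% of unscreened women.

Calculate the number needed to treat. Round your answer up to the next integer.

absolute risk difference = 0.073000
1 / 0.073000 = 13.699 → round up → 14

NNT: 14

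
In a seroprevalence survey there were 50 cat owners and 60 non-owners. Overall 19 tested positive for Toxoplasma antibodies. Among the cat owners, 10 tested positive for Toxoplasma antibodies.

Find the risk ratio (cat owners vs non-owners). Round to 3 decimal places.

cat owners without the outcome: 50 − 10 = 40
non-owners with the outcome: 19 − 10 = 9
non-owners without the outcome: 60 − 9 = 51
risk, cat owners = 10/50 = 0.2000
risk, non-owners = 9/60 = 0.1500
RR = 0.2000 / 0.1500 = 1.333

RR: 1.333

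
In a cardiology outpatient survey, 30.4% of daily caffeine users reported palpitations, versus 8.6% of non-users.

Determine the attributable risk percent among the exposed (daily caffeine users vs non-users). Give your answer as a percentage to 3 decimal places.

AR% = (0.3040 − 0.0860) / 0.3040 = 0.7171 → 71.711%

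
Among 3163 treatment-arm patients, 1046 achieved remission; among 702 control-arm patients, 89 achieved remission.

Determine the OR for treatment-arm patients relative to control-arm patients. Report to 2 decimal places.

odds, treatment-arm patients = 1046/2117 = 0.4941
odds, control-arm patients = 89/613 = 0.1452
OR = 0.4941 / 0.1452 = 3.40

OR ≈ 3.40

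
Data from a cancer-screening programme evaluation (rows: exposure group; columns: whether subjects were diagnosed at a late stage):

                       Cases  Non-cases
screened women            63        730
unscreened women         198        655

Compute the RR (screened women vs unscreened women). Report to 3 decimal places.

risk, screened women = 63/793 = 0.0794
risk, unscreened women = 198/853 = 0.2321
RR = 0.0794 / 0.2321 = 0.342

0.342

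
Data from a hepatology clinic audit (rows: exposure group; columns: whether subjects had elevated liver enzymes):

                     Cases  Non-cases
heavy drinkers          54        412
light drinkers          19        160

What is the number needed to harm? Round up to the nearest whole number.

risk, heavy drinkers = 54/466 = 0.115880
risk, light drinkers = 19/179 = 0.106145
absolute risk difference = 0.009735
1 / 0.009735 = 102.722 → round up → 103

103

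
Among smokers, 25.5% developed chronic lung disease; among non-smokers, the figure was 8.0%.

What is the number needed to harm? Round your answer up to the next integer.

absolute risk difference = 0.175000
1 / 0.175000 = 5.714 → round up → 6

NNH ≈ 6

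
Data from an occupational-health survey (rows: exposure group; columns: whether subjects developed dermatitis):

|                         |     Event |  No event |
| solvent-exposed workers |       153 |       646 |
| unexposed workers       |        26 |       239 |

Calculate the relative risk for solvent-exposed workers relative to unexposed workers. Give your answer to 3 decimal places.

risk, solvent-exposed workers = 153/799 = 0.1915
risk, unexposed workers = 26/265 = 0.0981
RR = 0.1915 / 0.0981 = 1.952

RR ≈ 1.952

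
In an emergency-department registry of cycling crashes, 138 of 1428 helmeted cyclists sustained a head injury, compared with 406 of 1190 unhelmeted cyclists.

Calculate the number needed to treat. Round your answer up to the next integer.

risk, helmeted cyclists = 138/1428 = 0.096639
risk, unhelmeted cyclists = 406/1190 = 0.341176
absolute risk difference = 0.244538
1 / 0.244538 = 4.089 → round up → 5

NNT: 5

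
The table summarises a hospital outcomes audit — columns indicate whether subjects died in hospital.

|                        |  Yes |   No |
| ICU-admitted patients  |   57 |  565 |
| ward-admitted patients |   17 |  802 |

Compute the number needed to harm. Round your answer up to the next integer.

NNH = 15

risk, ICU-admitted patients = 57/622 = 0.091640
risk, ward-admitted patients = 17/819 = 0.020757
absolute risk difference = 0.070883
1 / 0.070883 = 14.108 → round up → 15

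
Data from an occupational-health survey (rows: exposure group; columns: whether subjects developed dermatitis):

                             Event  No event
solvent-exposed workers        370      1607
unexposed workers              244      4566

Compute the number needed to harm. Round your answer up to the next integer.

8

risk, solvent-exposed workers = 370/1977 = 0.187152
risk, unexposed workers = 244/4810 = 0.050728
absolute risk difference = 0.136425
1 / 0.136425 = 7.330 → round up → 8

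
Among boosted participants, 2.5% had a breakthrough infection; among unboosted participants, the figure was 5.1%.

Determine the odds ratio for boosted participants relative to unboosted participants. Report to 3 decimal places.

odds, boosted participants = 0.02500/0.97500 = 0.02564
odds, unboosted participants = 0.05100/0.94900 = 0.05374
OR = 0.02564 / 0.05374 = 0.477

OR: 0.477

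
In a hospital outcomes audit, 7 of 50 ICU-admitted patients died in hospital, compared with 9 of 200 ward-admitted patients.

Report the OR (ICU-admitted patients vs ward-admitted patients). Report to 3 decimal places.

3.455

odds, ICU-admitted patients = 7/43 = 0.16279
odds, ward-admitted patients = 9/191 = 0.04712
OR = 0.16279 / 0.04712 = 3.455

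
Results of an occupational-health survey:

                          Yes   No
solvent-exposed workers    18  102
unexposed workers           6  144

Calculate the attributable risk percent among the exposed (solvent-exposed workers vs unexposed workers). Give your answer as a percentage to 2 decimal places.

73.33%

risk, solvent-exposed workers = 18/120 = 0.15000
risk, unexposed workers = 6/150 = 0.04000
AR% = (0.15000 − 0.04000) / 0.15000 = 0.7333 → 73.33%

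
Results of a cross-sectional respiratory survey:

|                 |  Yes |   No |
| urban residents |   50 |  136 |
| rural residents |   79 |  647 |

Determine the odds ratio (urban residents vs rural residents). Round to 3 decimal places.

OR = (50 × 647) / (136 × 79) = 32350/10744 ≈ 3.011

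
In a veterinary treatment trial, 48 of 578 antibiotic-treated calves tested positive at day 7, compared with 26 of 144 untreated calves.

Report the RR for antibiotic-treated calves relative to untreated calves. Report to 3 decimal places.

risk, antibiotic-treated calves = 48/578 = 0.0830
risk, untreated calves = 26/144 = 0.1806
RR = 0.0830 / 0.1806 = 0.460

RR ≈ 0.460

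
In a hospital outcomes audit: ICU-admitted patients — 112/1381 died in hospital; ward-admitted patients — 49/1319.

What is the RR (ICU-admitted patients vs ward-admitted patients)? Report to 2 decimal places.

RR: 2.18

risk, ICU-admitted patients = 112/1381 = 0.08110
risk, ward-admitted patients = 49/1319 = 0.03715
RR = 0.08110 / 0.03715 = 2.18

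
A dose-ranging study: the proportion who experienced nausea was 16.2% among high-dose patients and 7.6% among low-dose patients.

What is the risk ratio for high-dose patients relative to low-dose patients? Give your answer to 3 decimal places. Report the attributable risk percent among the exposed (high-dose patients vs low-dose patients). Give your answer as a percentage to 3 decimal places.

RR = 0.1620 / 0.0760 = 2.132
AR% = (0.1620 − 0.0760) / 0.1620 = 0.5309 → 53.086%

RR = 2.132; AR% = 53.086%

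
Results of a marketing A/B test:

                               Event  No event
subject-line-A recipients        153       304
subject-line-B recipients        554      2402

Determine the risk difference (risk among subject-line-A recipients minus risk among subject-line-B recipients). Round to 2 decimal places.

risk, subject-line-A recipients = 153/457 = 0.3348
risk, subject-line-B recipients = 554/2956 = 0.1874
risk difference = 0.3348 − 0.1874 = 0.15

RD: 0.15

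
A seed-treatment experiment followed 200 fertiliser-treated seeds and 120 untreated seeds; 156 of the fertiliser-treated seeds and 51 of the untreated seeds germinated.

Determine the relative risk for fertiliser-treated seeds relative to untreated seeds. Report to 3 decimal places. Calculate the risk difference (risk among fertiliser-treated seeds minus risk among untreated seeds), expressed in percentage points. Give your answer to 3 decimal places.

risk, fertiliser-treated seeds = 156/200 = 0.7800
risk, untreated seeds = 51/120 = 0.4250
RR = 0.7800 / 0.4250 = 1.835
risk difference = 0.7800 − 0.4250 = 0.3550 → 35.500 percentage points

RR = 1.835; RD = 35.500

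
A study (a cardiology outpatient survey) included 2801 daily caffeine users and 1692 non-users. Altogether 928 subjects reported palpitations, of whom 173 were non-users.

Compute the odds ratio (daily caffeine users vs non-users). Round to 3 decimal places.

OR = 3.240

daily caffeine users with the outcome: 928 − 173 = 755
daily caffeine users without the outcome: 2801 − 755 = 2046
non-users without the outcome: 1692 − 173 = 1519
OR = (755 × 1519) / (2046 × 173) = 1146845/353958 ≈ 3.240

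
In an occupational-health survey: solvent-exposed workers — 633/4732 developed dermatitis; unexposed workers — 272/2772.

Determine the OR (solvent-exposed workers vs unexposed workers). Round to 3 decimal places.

OR = (633 × 2500) / (4099 × 272) = 1582500/1114928 ≈ 1.419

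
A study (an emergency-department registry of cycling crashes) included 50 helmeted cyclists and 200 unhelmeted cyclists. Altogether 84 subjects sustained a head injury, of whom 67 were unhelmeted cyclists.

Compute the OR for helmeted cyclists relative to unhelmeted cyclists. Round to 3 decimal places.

helmeted cyclists with the outcome: 84 − 67 = 17
helmeted cyclists without the outcome: 50 − 17 = 33
unhelmeted cyclists without the outcome: 200 − 67 = 133
OR = (17 × 133) / (33 × 67) = 2261/2211 ≈ 1.023

1.023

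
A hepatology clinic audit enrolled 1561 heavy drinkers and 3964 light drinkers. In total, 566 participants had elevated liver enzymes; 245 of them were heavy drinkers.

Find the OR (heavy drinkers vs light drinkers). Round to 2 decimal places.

heavy drinkers without the outcome: 1561 − 245 = 1316
light drinkers with the outcome: 566 − 245 = 321
light drinkers without the outcome: 3964 − 321 = 3643
OR = (245 × 3643) / (1316 × 321) = 892535/422436 ≈ 2.11

OR ≈ 2.11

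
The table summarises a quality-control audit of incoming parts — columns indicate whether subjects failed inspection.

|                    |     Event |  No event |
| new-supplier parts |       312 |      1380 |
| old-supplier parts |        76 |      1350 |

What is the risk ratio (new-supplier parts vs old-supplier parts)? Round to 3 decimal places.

3.460

risk, new-supplier parts = 312/1692 = 0.1844
risk, old-supplier parts = 76/1426 = 0.0533
RR = 0.1844 / 0.0533 = 3.460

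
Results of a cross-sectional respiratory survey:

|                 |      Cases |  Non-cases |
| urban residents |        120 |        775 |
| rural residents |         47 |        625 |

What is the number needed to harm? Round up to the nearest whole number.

risk, urban residents = 120/895 = 0.134078
risk, rural residents = 47/672 = 0.069940
absolute risk difference = 0.064138
1 / 0.064138 = 15.591 → round up → 16

NNH: 16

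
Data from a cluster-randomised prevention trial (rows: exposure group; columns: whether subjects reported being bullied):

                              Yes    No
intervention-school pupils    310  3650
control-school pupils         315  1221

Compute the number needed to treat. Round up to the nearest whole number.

NNT ≈ 8

risk, intervention-school pupils = 310/3960 = 0.078283
risk, control-school pupils = 315/1536 = 0.205078
absolute risk difference = 0.126795
1 / 0.126795 = 7.887 → round up → 8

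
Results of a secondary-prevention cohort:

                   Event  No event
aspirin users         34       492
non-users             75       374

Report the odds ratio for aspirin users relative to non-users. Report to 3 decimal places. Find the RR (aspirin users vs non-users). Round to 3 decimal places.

OR = 0.345; RR = 0.387

odds, aspirin users = 34/492 = 0.0691
odds, non-users = 75/374 = 0.2005
OR = 0.0691 / 0.2005 = 0.345
risk, aspirin users = 34/526 = 0.0646
risk, non-users = 75/449 = 0.1670
RR = 0.0646 / 0.1670 = 0.387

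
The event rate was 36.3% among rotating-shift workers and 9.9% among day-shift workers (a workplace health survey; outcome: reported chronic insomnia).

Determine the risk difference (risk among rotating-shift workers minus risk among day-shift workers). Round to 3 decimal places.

risk difference = 0.3630 − 0.0990 = 0.264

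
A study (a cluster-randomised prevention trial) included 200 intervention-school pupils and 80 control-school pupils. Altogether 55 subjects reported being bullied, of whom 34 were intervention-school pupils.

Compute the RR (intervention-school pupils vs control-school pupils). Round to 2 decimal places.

intervention-school pupils without the outcome: 200 − 34 = 166
control-school pupils with the outcome: 55 − 34 = 21
control-school pupils without the outcome: 80 − 21 = 59
risk, intervention-school pupils = 34/200 = 0.1700
risk, control-school pupils = 21/80 = 0.2625
RR = 0.1700 / 0.2625 = 0.65

0.65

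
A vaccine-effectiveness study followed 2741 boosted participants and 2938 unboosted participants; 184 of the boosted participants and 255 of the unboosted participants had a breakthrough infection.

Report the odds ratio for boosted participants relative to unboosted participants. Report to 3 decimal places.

OR = (184 × 2683) / (2557 × 255) = 493672/652035 ≈ 0.757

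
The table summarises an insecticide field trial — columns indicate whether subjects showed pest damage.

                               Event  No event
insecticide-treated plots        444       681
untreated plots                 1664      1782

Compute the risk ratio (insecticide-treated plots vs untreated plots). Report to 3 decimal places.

RR = 0.817

risk, insecticide-treated plots = 444/1125 = 0.3947
risk, untreated plots = 1664/3446 = 0.4829
RR = 0.3947 / 0.4829 = 0.817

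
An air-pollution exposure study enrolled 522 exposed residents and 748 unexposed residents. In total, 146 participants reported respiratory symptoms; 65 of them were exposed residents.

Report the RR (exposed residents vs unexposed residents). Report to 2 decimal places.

exposed residents without the outcome: 522 − 65 = 457
unexposed residents with the outcome: 146 − 65 = 81
unexposed residents without the outcome: 748 − 81 = 667
risk, exposed residents = 65/522 = 0.1245
risk, unexposed residents = 81/748 = 0.1083
RR = 0.1245 / 0.1083 = 1.15

1.15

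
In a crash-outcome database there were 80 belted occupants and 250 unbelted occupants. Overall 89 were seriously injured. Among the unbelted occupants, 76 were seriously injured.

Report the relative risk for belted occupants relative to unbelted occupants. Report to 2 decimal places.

RR = 0.53

belted occupants with the outcome: 89 − 76 = 13
belted occupants without the outcome: 80 − 13 = 67
unbelted occupants without the outcome: 250 − 76 = 174
risk, belted occupants = 13/80 = 0.1625
risk, unbelted occupants = 76/250 = 0.3040
RR = 0.1625 / 0.3040 = 0.53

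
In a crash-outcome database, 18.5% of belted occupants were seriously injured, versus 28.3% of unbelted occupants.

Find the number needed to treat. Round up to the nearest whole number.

NNT: 11

absolute risk difference = 0.098000
1 / 0.098000 = 10.204 → round up → 11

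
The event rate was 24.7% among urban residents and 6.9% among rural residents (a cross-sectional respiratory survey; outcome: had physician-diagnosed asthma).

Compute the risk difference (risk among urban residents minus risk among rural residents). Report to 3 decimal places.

risk difference = 0.2470 − 0.0690 = 0.178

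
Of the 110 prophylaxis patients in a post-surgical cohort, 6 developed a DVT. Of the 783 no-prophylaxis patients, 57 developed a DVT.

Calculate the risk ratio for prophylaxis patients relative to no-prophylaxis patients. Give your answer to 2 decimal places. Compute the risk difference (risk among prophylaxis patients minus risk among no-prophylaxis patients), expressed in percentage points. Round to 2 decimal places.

RR = 0.75; RD = -1.83

risk, prophylaxis patients = 6/110 = 0.0545
risk, no-prophylaxis patients = 57/783 = 0.0728
RR = 0.0545 / 0.0728 = 0.75
risk difference = 0.0545 − 0.0728 = -0.0183 → -1.83 percentage points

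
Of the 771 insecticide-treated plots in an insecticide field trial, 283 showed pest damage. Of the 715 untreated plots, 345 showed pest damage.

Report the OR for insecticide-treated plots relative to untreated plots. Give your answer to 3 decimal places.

OR = (283 × 370) / (488 × 345) = 104710/168360 ≈ 0.622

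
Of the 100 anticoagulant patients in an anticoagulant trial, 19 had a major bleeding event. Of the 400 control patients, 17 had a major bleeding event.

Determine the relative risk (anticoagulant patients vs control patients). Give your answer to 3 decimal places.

risk, anticoagulant patients = 19/100 = 0.19000
risk, control patients = 17/400 = 0.04250
RR = 0.19000 / 0.04250 = 4.471

RR ≈ 4.471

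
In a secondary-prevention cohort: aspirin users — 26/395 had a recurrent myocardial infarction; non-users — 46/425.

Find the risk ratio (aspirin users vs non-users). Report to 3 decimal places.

risk, aspirin users = 26/395 = 0.0658
risk, non-users = 46/425 = 0.1082
RR = 0.0658 / 0.1082 = 0.608

0.608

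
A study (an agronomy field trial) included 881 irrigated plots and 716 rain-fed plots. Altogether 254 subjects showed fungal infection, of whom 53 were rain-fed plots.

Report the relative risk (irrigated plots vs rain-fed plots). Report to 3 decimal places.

irrigated plots with the outcome: 254 − 53 = 201
irrigated plots without the outcome: 881 − 201 = 680
rain-fed plots without the outcome: 716 − 53 = 663
risk, irrigated plots = 201/881 = 0.2281
risk, rain-fed plots = 53/716 = 0.0740
RR = 0.2281 / 0.0740 = 3.082

RR ≈ 3.082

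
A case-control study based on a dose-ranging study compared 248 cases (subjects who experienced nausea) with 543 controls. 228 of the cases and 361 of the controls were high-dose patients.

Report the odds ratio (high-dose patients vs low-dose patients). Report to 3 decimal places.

5.747

odds, high-dose patients = 228/361 = 0.6316
odds, low-dose patients = 20/182 = 0.1099
OR = 0.6316 / 0.1099 = 5.747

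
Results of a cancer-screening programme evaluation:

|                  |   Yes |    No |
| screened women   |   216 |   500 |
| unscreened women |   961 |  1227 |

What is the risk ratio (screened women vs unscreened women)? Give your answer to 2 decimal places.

risk, screened women = 216/716 = 0.3017
risk, unscreened women = 961/2188 = 0.4392
RR = 0.3017 / 0.4392 = 0.69

0.69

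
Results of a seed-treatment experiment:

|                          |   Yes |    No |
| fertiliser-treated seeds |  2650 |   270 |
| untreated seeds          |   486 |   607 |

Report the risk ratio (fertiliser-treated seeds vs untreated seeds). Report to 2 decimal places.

risk, fertiliser-treated seeds = 2650/2920 = 0.9075
risk, untreated seeds = 486/1093 = 0.4446
RR = 0.9075 / 0.4446 = 2.04

2.04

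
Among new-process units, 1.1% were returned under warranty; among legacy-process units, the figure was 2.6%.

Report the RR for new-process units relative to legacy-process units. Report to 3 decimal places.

RR = 0.01100 / 0.02600 = 0.423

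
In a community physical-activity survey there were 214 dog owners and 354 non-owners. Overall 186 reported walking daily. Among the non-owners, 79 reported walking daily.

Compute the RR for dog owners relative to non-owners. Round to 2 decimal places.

2.24

dog owners with the outcome: 186 − 79 = 107
dog owners without the outcome: 214 − 107 = 107
non-owners without the outcome: 354 − 79 = 275
risk, dog owners = 107/214 = 0.5000
risk, non-owners = 79/354 = 0.2232
RR = 0.5000 / 0.2232 = 2.24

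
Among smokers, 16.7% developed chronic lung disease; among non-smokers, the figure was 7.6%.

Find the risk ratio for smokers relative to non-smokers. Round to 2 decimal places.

RR = 0.1670 / 0.0760 = 2.20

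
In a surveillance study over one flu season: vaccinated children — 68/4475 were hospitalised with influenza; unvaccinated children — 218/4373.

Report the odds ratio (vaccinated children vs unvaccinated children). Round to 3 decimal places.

odds, vaccinated children = 68/4407 = 0.01543
odds, unvaccinated children = 218/4155 = 0.05247
OR = 0.01543 / 0.05247 = 0.294

0.294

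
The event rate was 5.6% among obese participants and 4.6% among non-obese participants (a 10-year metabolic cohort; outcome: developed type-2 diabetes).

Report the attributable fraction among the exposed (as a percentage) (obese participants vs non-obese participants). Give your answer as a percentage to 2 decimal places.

AR% = (0.05600 − 0.04600) / 0.05600 = 0.1786 → 17.86%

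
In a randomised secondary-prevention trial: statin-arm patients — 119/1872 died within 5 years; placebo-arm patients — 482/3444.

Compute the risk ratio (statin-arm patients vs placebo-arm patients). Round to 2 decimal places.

risk, statin-arm patients = 119/1872 = 0.0636
risk, placebo-arm patients = 482/3444 = 0.1400
RR = 0.0636 / 0.1400 = 0.45

0.45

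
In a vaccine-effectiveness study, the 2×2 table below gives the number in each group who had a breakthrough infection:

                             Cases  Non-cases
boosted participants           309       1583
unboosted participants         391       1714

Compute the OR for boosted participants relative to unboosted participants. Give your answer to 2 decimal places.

OR = (309 × 1714) / (1583 × 391) = 529626/618953 ≈ 0.86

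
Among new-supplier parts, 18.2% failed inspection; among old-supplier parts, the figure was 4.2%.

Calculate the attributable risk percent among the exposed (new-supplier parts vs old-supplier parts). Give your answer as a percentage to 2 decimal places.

AR% = (0.18200 − 0.04200) / 0.18200 = 0.7692 → 76.92%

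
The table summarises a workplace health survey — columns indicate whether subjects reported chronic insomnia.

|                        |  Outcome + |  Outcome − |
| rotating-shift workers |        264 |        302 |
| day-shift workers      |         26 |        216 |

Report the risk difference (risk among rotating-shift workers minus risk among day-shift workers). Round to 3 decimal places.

risk, rotating-shift workers = 264/566 = 0.4664
risk, day-shift workers = 26/242 = 0.1074
risk difference = 0.4664 − 0.1074 = 0.359

RD ≈ 0.359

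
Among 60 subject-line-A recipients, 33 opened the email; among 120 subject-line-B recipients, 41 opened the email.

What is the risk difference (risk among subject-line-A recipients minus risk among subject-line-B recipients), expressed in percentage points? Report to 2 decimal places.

risk, subject-line-A recipients = 33/60 = 0.5500
risk, subject-line-B recipients = 41/120 = 0.3417
risk difference = 0.5500 − 0.3417 = 0.2083 → 20.83 percentage points

RD ≈ 20.83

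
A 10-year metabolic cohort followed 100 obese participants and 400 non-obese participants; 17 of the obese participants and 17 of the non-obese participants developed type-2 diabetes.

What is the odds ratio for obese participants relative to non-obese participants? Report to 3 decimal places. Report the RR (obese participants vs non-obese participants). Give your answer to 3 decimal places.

odds, obese participants = 17/83 = 0.20482
odds, non-obese participants = 17/383 = 0.04439
OR = 0.20482 / 0.04439 = 4.614
risk, obese participants = 17/100 = 0.17000
risk, non-obese participants = 17/400 = 0.04250
RR = 0.17000 / 0.04250 = 4.000

OR = 4.614; RR = 4.000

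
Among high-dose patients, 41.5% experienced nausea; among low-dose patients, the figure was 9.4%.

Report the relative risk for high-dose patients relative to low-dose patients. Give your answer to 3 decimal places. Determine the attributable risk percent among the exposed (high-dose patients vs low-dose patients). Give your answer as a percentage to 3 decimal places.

RR = 0.4150 / 0.0940 = 4.415
AR% = (0.4150 − 0.0940) / 0.4150 = 0.7735 → 77.349%

RR = 4.415; AR% = 77.349%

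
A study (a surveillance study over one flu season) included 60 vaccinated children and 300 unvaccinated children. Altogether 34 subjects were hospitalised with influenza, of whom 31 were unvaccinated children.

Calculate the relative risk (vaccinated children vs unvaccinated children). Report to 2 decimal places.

0.48

vaccinated children with the outcome: 34 − 31 = 3
vaccinated children without the outcome: 60 − 3 = 57
unvaccinated children without the outcome: 300 − 31 = 269
risk, vaccinated children = 3/60 = 0.0500
risk, unvaccinated children = 31/300 = 0.1033
RR = 0.0500 / 0.1033 = 0.48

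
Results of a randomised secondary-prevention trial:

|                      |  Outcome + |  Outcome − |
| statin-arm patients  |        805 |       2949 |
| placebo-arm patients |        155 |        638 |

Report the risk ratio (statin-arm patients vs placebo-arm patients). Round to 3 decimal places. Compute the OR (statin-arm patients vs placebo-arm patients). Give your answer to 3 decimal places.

risk, statin-arm patients = 805/3754 = 0.2144
risk, placebo-arm patients = 155/793 = 0.1955
RR = 0.2144 / 0.1955 = 1.097
OR = (805 × 638) / (2949 × 155) = 513590/457095 ≈ 1.124

RR = 1.097; OR = 1.124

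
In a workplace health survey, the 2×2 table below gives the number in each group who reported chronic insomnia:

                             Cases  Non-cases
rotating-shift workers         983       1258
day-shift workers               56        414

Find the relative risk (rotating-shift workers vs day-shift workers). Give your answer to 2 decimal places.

3.68

risk, rotating-shift workers = 983/2241 = 0.4386
risk, day-shift workers = 56/470 = 0.1191
RR = 0.4386 / 0.1191 = 3.68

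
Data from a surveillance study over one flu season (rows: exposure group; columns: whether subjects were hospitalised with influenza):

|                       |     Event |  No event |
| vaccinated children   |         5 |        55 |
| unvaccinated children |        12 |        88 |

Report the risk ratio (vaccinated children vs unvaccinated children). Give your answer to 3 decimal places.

risk, vaccinated children = 5/60 = 0.0833
risk, unvaccinated children = 12/100 = 0.1200
RR = 0.0833 / 0.1200 = 0.694

0.694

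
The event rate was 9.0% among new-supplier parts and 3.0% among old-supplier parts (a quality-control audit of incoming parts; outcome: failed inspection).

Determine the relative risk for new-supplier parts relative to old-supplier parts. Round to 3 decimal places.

RR = 0.09000 / 0.03000 = 3.000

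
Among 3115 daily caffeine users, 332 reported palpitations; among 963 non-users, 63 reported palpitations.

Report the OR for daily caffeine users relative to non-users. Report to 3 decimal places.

OR = (332 × 900) / (2783 × 63) = 298800/175329 ≈ 1.704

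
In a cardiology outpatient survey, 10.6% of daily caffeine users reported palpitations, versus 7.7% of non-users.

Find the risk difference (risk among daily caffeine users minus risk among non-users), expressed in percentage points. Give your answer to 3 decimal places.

2.900

risk difference = 0.1060 − 0.0770 = 0.0290 → 2.900 percentage points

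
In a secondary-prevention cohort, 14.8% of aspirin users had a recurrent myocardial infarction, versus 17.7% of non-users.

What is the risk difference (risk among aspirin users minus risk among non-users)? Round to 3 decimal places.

risk difference = 0.1480 − 0.1770 = -0.029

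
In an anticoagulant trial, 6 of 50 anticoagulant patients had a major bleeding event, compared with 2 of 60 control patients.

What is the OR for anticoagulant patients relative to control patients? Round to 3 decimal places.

OR = (6 × 58) / (44 × 2) = 348/88 ≈ 3.955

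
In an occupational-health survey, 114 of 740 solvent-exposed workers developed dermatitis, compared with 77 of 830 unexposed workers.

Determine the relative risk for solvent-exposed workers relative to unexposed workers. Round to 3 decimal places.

risk, solvent-exposed workers = 114/740 = 0.1541
risk, unexposed workers = 77/830 = 0.0928
RR = 0.1541 / 0.0928 = 1.661

RR: 1.661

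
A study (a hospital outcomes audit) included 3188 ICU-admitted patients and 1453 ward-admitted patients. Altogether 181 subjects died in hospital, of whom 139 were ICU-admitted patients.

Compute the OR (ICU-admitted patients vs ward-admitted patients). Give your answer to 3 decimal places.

OR: 1.532

ICU-admitted patients without the outcome: 3188 − 139 = 3049
ward-admitted patients with the outcome: 181 − 139 = 42
ward-admitted patients without the outcome: 1453 − 42 = 1411
OR = (139 × 1411) / (3049 × 42) = 196129/128058 ≈ 1.532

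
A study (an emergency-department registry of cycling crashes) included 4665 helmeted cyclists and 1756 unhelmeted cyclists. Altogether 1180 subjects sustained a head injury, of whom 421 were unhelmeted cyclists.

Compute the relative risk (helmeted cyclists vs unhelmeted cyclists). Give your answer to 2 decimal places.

RR: 0.68

helmeted cyclists with the outcome: 1180 − 421 = 759
helmeted cyclists without the outcome: 4665 − 759 = 3906
unhelmeted cyclists without the outcome: 1756 − 421 = 1335
risk, helmeted cyclists = 759/4665 = 0.1627
risk, unhelmeted cyclists = 421/1756 = 0.2397
RR = 0.1627 / 0.2397 = 0.68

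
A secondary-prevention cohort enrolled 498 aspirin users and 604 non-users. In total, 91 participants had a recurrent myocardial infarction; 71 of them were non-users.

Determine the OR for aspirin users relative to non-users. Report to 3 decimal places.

aspirin users with the outcome: 91 − 71 = 20
aspirin users without the outcome: 498 − 20 = 478
non-users without the outcome: 604 − 71 = 533
odds, aspirin users = 20/478 = 0.04184
odds, non-users = 71/533 = 0.13321
OR = 0.04184 / 0.13321 = 0.314

OR ≈ 0.314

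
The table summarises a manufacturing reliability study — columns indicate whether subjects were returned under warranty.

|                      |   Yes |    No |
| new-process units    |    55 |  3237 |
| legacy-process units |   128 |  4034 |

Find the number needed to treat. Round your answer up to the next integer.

risk, new-process units = 55/3292 = 0.016707
risk, legacy-process units = 128/4162 = 0.030754
absolute risk difference = 0.014047
1 / 0.014047 = 71.190 → round up → 72

72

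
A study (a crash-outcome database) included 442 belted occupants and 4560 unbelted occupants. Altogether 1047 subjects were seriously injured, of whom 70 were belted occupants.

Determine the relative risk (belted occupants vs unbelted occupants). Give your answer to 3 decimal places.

belted occupants without the outcome: 442 − 70 = 372
unbelted occupants with the outcome: 1047 − 70 = 977
unbelted occupants without the outcome: 4560 − 977 = 3583
risk, belted occupants = 70/442 = 0.1584
risk, unbelted occupants = 977/4560 = 0.2143
RR = 0.1584 / 0.2143 = 0.739

RR = 0.739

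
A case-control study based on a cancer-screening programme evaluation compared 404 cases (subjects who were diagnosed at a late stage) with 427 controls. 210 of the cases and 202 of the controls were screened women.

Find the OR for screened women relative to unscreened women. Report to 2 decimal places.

odds, screened women = 210/202 = 1.0396
odds, unscreened women = 194/225 = 0.8622
OR = 1.0396 / 0.8622 = 1.21

OR: 1.21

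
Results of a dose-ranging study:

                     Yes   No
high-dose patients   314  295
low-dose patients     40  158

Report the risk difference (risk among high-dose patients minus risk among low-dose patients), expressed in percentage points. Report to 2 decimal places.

31.36

risk, high-dose patients = 314/609 = 0.5156
risk, low-dose patients = 40/198 = 0.2020
risk difference = 0.5156 − 0.2020 = 0.3136 → 31.36 percentage points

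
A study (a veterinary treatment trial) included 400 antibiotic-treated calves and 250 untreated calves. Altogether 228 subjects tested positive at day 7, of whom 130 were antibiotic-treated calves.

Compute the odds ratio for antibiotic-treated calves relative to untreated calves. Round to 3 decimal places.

OR = 0.747

antibiotic-treated calves without the outcome: 400 − 130 = 270
untreated calves with the outcome: 228 − 130 = 98
untreated calves without the outcome: 250 − 98 = 152
OR = (130 × 152) / (270 × 98) = 19760/26460 ≈ 0.747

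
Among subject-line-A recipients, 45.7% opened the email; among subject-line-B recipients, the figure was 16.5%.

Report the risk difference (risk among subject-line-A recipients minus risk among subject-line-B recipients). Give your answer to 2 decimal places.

risk difference = 0.4570 − 0.1650 = 0.29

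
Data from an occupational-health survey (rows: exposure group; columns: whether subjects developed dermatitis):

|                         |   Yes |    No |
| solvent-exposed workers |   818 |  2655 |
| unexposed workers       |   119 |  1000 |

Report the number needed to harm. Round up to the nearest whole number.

risk, solvent-exposed workers = 818/3473 = 0.235531
risk, unexposed workers = 119/1119 = 0.106345
absolute risk difference = 0.129186
1 / 0.129186 = 7.741 → round up → 8

NNH = 8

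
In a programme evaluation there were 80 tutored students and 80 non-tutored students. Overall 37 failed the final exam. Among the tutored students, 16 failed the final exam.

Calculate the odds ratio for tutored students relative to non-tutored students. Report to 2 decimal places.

0.70

tutored students without the outcome: 80 − 16 = 64
non-tutored students with the outcome: 37 − 16 = 21
non-tutored students without the outcome: 80 − 21 = 59
odds, tutored students = 16/64 = 0.2500
odds, non-tutored students = 21/59 = 0.3559
OR = 0.2500 / 0.3559 = 0.70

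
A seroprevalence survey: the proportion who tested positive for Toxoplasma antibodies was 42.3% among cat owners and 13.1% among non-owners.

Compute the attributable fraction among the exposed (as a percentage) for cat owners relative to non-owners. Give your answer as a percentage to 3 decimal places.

AR% = (0.4230 − 0.1310) / 0.4230 = 0.6903 → 69.031%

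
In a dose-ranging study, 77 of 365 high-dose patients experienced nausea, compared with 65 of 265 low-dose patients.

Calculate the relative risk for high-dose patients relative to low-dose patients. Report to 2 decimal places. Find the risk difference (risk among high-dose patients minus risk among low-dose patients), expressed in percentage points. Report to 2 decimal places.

RR = 0.86; RD = -3.43

risk, high-dose patients = 77/365 = 0.2110
risk, low-dose patients = 65/265 = 0.2453
RR = 0.2110 / 0.2453 = 0.86
risk difference = 0.2110 − 0.2453 = -0.0343 → -3.43 percentage points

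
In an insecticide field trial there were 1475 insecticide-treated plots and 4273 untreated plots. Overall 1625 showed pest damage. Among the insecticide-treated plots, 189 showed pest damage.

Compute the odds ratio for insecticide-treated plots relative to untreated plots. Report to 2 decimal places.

insecticide-treated plots without the outcome: 1475 − 189 = 1286
untreated plots with the outcome: 1625 − 189 = 1436
untreated plots without the outcome: 4273 − 1436 = 2837
OR = (189 × 2837) / (1286 × 1436) = 536193/1846696 ≈ 0.29

0.29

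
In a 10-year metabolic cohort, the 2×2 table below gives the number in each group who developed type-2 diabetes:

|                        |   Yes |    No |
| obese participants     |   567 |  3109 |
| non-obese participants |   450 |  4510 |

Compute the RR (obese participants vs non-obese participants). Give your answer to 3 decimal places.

1.700

risk, obese participants = 567/3676 = 0.1542
risk, non-obese participants = 450/4960 = 0.0907
RR = 0.1542 / 0.0907 = 1.700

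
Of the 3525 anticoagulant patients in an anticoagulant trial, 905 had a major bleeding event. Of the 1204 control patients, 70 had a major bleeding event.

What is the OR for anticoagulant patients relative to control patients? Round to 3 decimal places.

OR = (905 × 1134) / (2620 × 70) = 1026270/183400 ≈ 5.596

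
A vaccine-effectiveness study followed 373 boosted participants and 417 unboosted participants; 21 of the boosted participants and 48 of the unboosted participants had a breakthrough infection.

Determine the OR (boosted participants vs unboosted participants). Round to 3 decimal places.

OR = (21 × 369) / (352 × 48) = 7749/16896 ≈ 0.459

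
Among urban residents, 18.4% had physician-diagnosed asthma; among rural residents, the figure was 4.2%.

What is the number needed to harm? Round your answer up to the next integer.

absolute risk difference = 0.142000
1 / 0.142000 = 7.042 → round up → 8

NNH ≈ 8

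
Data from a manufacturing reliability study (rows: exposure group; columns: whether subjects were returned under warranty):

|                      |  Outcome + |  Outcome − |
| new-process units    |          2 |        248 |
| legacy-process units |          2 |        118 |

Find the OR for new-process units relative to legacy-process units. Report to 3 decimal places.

OR = (2 × 118) / (248 × 2) = 236/496 ≈ 0.476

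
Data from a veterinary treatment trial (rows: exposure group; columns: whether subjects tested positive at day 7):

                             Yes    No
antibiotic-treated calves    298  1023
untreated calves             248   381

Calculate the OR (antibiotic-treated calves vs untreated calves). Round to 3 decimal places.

OR = (298 × 381) / (1023 × 248) = 113538/253704 ≈ 0.448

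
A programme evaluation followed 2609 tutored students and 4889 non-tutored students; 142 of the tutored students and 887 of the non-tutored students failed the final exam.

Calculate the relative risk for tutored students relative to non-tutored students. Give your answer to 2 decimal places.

0.30

risk, tutored students = 142/2609 = 0.0544
risk, non-tutored students = 887/4889 = 0.1814
RR = 0.0544 / 0.1814 = 0.30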